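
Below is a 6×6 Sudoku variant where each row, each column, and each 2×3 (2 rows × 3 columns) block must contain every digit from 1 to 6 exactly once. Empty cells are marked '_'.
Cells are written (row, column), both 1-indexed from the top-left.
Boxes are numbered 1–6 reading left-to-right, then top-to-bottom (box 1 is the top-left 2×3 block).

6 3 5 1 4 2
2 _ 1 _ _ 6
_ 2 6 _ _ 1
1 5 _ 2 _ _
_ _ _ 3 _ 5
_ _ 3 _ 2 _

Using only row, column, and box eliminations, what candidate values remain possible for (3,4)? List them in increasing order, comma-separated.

4,5

Row 3 already contains {1, 2, 6}.
Column 4 already contains {1, 2, 3}.
Its 2×3 block (box 4) already contains {1, 2}.
Removing those from 1–6 leaves {4, 5} as the candidates for (3,4).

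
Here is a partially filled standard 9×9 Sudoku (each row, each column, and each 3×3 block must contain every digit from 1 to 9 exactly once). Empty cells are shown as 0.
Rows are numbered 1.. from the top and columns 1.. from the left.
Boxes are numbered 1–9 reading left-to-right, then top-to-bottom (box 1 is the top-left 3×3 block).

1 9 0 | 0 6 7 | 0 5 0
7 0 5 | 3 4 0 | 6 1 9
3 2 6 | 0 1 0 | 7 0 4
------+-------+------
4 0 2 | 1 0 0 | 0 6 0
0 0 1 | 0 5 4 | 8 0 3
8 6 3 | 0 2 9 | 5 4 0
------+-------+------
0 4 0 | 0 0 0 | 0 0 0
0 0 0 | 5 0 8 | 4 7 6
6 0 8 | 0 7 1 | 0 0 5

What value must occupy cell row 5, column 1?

9

Row 5 already contains {1, 3, 4, 5, 8}.
Column 1 already contains {1, 3, 4, 6, 7, 8}.
Its 3×3 block (box 4) already contains {1, 2, 3, 4, 6, 8}.
The only value from 1–9 not eliminated is 9, so row 5, column 1 = 9.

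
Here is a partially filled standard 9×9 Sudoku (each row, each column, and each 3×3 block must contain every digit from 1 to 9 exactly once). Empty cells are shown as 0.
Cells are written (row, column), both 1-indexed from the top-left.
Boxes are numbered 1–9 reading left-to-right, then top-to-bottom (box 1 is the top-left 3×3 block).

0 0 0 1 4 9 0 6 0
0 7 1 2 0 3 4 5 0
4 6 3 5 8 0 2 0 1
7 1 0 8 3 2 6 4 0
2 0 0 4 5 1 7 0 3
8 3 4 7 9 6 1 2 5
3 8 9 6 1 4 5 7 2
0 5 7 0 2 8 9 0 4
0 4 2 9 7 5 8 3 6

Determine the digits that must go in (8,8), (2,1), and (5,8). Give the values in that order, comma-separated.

1,9,8

For (8,8):
  Row 8 already contains {2, 4, 5, 7, 8, 9}.
  Column 8 already contains {2, 3, 4, 5, 6, 7}.
  Its 3×3 block (box 9) already contains {2, 3, 4, 5, 6, 7, 8, 9}.
  The only value from 1–9 not eliminated is 1, so (8,8) = 1.
For (2,1):
  Row 2 already contains {1, 2, 3, 4, 5, 7}.
  Column 1 already contains {2, 3, 4, 7, 8}.
  Its 3×3 block (box 1) already contains {1, 3, 4, 6, 7}.
  The only value from 1–9 not eliminated is 9, so (2,1) = 9.
For (5,8):
  Consider where 8 can go in box 6.
  (4,9) is out (row 4 already has a 8).
  So the only cell in box 6 that can hold 8 is (5,8).
  So (5,8) = 8.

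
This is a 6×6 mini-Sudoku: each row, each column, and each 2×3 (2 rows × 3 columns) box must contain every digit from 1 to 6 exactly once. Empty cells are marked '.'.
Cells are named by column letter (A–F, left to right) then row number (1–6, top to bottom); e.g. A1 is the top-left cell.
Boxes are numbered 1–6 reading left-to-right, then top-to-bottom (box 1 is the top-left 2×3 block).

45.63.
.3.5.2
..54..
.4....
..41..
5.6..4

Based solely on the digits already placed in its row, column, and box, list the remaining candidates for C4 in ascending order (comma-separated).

Row 4 already contains {4}.
Column C already contains {4, 5, 6}.
Its 2×3 block (box 3) already contains {4, 5}.
Removing those from 1–6 leaves {1, 2, 3} as the candidates for C4.

1,2,3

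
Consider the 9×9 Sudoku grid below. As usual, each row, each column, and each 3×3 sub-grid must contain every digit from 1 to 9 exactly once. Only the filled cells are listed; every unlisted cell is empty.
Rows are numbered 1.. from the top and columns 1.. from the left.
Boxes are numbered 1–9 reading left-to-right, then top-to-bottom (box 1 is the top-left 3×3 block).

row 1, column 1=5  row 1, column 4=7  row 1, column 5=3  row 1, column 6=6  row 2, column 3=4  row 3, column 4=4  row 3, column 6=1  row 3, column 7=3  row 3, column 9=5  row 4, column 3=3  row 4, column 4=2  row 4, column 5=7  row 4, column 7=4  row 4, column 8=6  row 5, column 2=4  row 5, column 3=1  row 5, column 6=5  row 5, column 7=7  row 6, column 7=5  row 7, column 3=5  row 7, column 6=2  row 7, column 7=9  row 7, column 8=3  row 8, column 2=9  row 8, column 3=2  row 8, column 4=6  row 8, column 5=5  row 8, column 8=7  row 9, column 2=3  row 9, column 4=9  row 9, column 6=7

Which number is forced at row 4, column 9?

1

Cell row 4, column 9 itself could take any of {1, 8, 9} by direct elimination.
Consider where 1 can go in row 4.
row 4, column 1 is out (box 4 already has a 1).
row 4, column 2 is out (box 4 already has a 1).
row 4, column 6 is out (column 6 already has a 1).
So the only cell in row 4 that can hold 1 is row 4, column 9.
Therefore row 4, column 9 = 1.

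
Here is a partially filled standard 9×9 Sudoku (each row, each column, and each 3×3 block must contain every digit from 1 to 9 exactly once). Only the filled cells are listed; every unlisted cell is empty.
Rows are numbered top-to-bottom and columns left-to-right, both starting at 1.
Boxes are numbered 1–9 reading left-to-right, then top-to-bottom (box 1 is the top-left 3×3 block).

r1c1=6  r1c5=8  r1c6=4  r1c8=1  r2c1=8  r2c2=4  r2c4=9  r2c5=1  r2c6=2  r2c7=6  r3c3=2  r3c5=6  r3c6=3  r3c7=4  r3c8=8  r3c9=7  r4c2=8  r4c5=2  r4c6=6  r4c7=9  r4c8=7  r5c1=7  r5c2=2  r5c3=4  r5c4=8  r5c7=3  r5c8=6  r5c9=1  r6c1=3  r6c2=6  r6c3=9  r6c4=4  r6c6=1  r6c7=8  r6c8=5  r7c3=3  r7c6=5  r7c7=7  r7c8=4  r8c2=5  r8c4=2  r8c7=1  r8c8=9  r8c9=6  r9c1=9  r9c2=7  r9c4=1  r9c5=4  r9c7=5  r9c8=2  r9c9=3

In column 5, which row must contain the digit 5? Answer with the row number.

5

Consider where 5 can go in column 5.
r6c5 is out (row 6 already has a 5).
r7c5 is out (row 7 already has a 5).
r8c5 is out (row 8 already has a 5).
So the only cell in column 5 that can hold 5 is r5c5.
That is row 5.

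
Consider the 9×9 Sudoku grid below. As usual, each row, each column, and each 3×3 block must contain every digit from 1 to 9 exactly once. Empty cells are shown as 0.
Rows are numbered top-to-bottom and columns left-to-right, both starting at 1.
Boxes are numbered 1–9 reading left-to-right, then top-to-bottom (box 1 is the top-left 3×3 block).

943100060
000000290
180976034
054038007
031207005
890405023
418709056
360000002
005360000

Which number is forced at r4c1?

2

Cell r4c1 itself could take any of {2, 6} by direct elimination.
Consider where 2 can go in row 4.
r4c4 is out (column 4 already has a 2).
r4c7 is out (column 7 already has a 2).
r4c8 is out (column 8 already has a 2).
So the only cell in row 4 that can hold 2 is r4c1.
Therefore r4c1 = 2.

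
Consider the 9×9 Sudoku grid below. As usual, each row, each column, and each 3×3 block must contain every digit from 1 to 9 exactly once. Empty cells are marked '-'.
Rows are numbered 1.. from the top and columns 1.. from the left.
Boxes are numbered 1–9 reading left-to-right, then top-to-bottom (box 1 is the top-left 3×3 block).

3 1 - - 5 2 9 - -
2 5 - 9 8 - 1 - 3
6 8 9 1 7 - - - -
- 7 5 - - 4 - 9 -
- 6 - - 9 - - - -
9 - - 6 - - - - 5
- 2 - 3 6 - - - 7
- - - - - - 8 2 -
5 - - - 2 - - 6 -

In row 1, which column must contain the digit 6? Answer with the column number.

Consider where 6 can go in row 1.
row 1, column 3 is out (box 1 already has a 6).
row 1, column 4 is out (column 4 already has a 6).
row 1, column 8 is out (column 8 already has a 6).
So the only cell in row 1 that can hold 6 is row 1, column 9.
That is column 9.

9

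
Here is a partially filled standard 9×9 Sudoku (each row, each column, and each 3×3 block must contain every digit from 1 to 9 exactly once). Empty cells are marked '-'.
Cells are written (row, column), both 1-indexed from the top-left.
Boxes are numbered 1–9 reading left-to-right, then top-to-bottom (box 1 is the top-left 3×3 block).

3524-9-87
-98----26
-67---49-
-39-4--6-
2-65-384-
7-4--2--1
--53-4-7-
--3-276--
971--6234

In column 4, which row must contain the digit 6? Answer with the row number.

Consider where 6 can go in column 4.
(2,4) is out (row 2 already has a 6).
(3,4) is out (row 3 already has a 6).
(4,4) is out (row 4 already has a 6).
(8,4) is out (row 8 already has a 6).
(9,4) is out (row 9 already has a 6).
So the only cell in column 4 that can hold 6 is (6,4).
That is row 6.

6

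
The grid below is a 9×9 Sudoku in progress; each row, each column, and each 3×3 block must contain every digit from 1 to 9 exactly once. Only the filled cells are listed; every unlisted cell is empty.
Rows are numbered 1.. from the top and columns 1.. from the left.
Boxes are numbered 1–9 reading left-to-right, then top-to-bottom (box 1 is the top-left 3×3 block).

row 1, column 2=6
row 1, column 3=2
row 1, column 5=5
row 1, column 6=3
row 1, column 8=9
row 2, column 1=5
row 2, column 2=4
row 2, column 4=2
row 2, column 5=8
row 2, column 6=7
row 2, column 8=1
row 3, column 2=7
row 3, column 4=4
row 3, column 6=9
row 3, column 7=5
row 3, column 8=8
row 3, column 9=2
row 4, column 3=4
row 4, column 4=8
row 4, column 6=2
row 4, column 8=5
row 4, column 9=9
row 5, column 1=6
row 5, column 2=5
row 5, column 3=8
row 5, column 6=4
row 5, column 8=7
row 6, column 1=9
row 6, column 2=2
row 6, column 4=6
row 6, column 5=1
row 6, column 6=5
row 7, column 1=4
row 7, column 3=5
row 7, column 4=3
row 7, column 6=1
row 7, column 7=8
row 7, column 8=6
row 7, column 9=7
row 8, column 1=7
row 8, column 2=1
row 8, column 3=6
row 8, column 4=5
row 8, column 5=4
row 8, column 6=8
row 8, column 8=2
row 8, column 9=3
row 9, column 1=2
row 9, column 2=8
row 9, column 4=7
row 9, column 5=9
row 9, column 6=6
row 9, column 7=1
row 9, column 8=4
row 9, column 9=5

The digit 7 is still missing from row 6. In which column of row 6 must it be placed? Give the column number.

3

Consider where 7 can go in row 6.
row 6, column 7 is out (box 6 already has a 7).
row 6, column 8 is out (column 8 already has a 7).
row 6, column 9 is out (column 9 already has a 7).
So the only cell in row 6 that can hold 7 is row 6, column 3.
That is column 3.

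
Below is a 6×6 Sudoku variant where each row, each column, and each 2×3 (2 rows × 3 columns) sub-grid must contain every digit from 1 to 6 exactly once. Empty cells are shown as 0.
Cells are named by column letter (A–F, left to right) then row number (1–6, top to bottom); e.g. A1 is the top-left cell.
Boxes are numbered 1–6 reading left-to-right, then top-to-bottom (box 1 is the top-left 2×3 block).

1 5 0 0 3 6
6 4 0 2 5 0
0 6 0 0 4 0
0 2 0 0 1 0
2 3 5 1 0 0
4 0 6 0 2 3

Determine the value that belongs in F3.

2

Cell F3 itself could take any of {2, 5} by direct elimination.
Consider where 2 can go in box 4.
D3 is out (column D already has a 2).
D4 is out (row 4 already has a 2).
F4 is out (row 4 already has a 2).
So the only cell in box 4 that can hold 2 is F3.
Therefore F3 = 2.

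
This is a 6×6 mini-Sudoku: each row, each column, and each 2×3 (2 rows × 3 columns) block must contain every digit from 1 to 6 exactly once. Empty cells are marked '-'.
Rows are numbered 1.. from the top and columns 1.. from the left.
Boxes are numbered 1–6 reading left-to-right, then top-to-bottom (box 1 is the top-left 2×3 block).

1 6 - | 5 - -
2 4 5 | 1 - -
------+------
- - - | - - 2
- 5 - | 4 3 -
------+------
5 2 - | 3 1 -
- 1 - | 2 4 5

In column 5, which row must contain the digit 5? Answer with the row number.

Consider where 5 can go in column 5.
row 1, column 5 is out (row 1 already has a 5).
row 2, column 5 is out (row 2 already has a 5).
So the only cell in column 5 that can hold 5 is row 3, column 5.
That is row 3.

3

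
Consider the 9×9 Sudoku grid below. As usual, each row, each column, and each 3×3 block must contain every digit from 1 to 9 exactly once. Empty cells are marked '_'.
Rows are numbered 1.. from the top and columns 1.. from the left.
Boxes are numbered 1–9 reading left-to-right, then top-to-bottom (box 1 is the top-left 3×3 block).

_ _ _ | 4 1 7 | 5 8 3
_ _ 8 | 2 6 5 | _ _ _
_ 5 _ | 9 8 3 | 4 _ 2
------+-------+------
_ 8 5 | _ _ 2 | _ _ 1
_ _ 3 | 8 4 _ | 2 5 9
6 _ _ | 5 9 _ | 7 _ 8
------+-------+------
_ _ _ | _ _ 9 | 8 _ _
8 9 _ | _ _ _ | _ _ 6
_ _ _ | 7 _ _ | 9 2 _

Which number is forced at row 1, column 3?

Cell row 1, column 3 itself could take any of {2, 6, 9} by direct elimination.
Consider where 9 can go in column 3.
row 3, column 3 is out (row 3 already has a 9).
row 6, column 3 is out (row 6 already has a 9).
row 7, column 3 is out (row 7 already has a 9).
row 8, column 3 is out (row 8 already has a 9).
row 9, column 3 is out (row 9 already has a 9).
So the only cell in column 3 that can hold 9 is row 1, column 3.
Therefore row 1, column 3 = 9.

9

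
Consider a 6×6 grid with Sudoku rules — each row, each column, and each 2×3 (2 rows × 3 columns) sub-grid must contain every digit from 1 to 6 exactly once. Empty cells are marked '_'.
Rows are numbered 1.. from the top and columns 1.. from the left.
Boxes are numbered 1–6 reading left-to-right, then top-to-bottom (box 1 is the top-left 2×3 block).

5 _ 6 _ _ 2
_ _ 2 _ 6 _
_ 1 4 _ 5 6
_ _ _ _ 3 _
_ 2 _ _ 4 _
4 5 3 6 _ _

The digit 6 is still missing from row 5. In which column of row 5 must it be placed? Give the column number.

1

Consider where 6 can go in row 5.
row 5, column 3 is out (column 3 already has a 6).
row 5, column 4 is out (column 4 already has a 6).
row 5, column 6 is out (column 6 already has a 6).
So the only cell in row 5 that can hold 6 is row 5, column 1.
That is column 1.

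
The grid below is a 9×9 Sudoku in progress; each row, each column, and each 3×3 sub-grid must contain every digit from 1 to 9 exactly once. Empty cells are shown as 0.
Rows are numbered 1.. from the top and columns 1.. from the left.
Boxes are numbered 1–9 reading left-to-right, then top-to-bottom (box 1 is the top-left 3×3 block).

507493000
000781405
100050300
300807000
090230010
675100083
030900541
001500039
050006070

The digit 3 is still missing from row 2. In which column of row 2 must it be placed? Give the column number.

3

Consider where 3 can go in row 2.
row 2, column 1 is out (column 1 already has a 3).
row 2, column 2 is out (column 2 already has a 3).
row 2, column 8 is out (column 8 already has a 3).
So the only cell in row 2 that can hold 3 is row 2, column 3.
That is column 3.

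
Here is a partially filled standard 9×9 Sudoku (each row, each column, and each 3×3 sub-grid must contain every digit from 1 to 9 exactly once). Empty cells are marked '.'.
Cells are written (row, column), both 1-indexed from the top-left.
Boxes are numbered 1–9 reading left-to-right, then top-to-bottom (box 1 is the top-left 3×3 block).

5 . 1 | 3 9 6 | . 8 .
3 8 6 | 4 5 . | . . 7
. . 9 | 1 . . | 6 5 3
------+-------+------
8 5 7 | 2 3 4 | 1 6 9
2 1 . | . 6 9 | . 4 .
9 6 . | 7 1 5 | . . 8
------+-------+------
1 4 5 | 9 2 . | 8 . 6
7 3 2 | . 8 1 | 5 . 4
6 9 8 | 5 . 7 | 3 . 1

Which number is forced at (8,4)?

Row 8 already contains {1, 2, 3, 4, 5, 7, 8}.
Column 4 already contains {1, 2, 3, 4, 5, 7, 9}.
Its 3×3 block (box 8) already contains {1, 2, 5, 7, 8, 9}.
The only value from 1–9 not eliminated is 6, so (8,4) = 6.

6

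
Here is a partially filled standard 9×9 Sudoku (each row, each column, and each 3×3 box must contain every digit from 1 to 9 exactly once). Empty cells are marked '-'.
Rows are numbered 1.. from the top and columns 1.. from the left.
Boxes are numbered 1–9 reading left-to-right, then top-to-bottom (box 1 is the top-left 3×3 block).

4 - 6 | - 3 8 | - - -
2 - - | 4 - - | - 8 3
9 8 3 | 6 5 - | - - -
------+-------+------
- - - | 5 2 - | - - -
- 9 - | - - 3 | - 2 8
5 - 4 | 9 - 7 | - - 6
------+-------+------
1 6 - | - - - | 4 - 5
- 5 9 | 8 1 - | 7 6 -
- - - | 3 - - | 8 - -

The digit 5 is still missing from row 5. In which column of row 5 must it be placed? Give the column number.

7

Consider where 5 can go in row 5.
row 5, column 1 is out (column 1 already has a 5).
row 5, column 3 is out (box 4 already has a 5).
row 5, column 4 is out (column 4 already has a 5).
row 5, column 5 is out (column 5 already has a 5).
So the only cell in row 5 that can hold 5 is row 5, column 7.
That is column 7.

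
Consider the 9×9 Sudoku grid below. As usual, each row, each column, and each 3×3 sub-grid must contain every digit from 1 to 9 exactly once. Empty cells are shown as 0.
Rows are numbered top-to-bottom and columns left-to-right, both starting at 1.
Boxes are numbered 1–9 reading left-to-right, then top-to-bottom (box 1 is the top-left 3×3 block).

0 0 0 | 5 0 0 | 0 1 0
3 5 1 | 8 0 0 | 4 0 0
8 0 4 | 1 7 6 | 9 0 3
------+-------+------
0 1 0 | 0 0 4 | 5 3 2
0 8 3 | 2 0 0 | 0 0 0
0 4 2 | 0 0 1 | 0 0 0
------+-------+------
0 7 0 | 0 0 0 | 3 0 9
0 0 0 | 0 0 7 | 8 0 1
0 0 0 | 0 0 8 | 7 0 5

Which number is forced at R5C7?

1

Cell R5C7 itself could take any of {1, 6} by direct elimination.
Consider where 1 can go in box 6.
R5C8 is out (column 8 already has a 1).
R5C9 is out (column 9 already has a 1).
R6C7 is out (row 6 already has a 1).
R6C8 is out (row 6 already has a 1).
R6C9 is out (row 6 already has a 1).
So the only cell in box 6 that can hold 1 is R5C7.
Therefore R5C7 = 1.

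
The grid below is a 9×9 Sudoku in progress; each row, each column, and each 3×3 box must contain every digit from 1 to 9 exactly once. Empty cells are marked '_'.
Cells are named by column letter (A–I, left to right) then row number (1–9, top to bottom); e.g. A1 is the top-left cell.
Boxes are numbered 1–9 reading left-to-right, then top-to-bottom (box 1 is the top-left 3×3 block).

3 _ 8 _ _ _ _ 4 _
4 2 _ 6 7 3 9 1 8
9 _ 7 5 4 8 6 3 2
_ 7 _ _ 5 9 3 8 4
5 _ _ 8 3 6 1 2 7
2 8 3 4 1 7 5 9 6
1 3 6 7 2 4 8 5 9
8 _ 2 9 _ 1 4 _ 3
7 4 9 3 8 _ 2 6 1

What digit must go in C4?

Row 4 already contains {3, 4, 5, 7, 8, 9}.
Column C already contains {2, 3, 6, 7, 8, 9}.
Its 3×3 block (box 4) already contains {2, 3, 5, 7, 8}.
The only value from 1–9 not eliminated is 1, so C4 = 1.

1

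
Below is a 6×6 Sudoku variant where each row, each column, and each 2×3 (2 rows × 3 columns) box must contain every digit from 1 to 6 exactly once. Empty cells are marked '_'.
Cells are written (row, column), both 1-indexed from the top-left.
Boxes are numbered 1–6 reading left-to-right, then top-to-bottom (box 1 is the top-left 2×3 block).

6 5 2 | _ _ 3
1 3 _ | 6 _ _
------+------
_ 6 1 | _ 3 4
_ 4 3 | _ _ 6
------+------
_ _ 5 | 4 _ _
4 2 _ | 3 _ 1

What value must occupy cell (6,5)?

Cell (6,5) itself could take any of {5, 6} by direct elimination.
Consider where 5 can go in box 6.
(5,5) is out (row 5 already has a 5).
(5,6) is out (row 5 already has a 5).
So the only cell in box 6 that can hold 5 is (6,5).
Therefore (6,5) = 5.

5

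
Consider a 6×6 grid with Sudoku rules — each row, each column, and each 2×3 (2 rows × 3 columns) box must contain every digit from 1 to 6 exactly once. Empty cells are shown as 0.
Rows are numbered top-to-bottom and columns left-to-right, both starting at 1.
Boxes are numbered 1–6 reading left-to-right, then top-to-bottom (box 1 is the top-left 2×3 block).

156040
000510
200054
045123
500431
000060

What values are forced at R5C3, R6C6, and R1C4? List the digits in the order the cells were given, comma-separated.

2,5,3

For R5C3:
  Row 5 already contains {1, 3, 4, 5}.
  Column 3 already contains {5, 6}.
  Its 2×3 block (box 5) already contains {5}.
  The only value from 1–6 not eliminated is 2, so R5C3 = 2.
For R6C6:
  Consider where 5 can go in row 6.
  R6C1 is out (column 1 already has a 5).
  R6C2 is out (column 2 already has a 5).
  R6C3 is out (column 3 already has a 5).
  R6C4 is out (column 4 already has a 5).
  So the only cell in row 6 that can hold 5 is R6C6.
  So R6C6 = 5.
For R1C4:
  Consider where 3 can go in column 4.
  R3C4 is out (box 4 already has a 3).
  R6C4 is out (box 6 already has a 3).
  So the only cell in column 4 that can hold 3 is R1C4.
  So R1C4 = 3.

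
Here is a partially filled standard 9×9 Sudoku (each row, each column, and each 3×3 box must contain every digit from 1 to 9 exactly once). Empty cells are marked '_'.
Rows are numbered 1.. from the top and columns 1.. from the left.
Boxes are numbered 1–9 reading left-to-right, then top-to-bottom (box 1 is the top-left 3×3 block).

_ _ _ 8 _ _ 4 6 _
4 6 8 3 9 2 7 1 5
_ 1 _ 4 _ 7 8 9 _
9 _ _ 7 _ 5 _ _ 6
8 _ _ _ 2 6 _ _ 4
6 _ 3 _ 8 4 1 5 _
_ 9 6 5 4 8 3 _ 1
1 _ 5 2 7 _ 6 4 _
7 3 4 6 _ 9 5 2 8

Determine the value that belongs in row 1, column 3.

9

Cell row 1, column 3 itself could take any of {2, 7, 9} by direct elimination.
Consider where 9 can go in column 3.
row 3, column 3 is out (row 3 already has a 9).
row 4, column 3 is out (row 4 already has a 9).
row 5, column 3 is out (box 4 already has a 9).
So the only cell in column 3 that can hold 9 is row 1, column 3.
Therefore row 1, column 3 = 9.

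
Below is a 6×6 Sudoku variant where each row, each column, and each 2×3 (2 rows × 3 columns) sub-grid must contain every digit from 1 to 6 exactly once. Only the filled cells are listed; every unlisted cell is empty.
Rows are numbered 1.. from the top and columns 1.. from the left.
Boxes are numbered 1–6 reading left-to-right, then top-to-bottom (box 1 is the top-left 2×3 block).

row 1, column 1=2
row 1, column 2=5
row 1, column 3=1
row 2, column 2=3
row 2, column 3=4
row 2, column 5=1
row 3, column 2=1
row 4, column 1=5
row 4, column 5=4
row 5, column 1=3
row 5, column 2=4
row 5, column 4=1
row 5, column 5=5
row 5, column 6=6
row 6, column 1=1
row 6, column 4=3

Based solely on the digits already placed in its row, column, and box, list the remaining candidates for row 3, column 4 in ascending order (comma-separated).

2,5,6

Row 3 already contains {1}.
Column 4 already contains {1, 3}.
Its 2×3 block (box 4) already contains {4}.
Removing those from 1–6 leaves {2, 5, 6} as the candidates for row 3, column 4.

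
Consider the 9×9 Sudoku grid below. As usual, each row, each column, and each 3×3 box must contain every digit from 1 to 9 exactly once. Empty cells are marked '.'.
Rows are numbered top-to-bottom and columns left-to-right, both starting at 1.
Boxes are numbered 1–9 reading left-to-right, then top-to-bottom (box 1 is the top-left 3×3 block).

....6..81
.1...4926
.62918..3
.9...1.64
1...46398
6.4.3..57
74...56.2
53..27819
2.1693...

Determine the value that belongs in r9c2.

8

Row 9 already contains {1, 2, 3, 6, 9}.
Column 2 already contains {1, 3, 4, 6, 9}.
Its 3×3 block (box 7) already contains {1, 2, 3, 4, 5, 7}.
The only value from 1–9 not eliminated is 8, so r9c2 = 8.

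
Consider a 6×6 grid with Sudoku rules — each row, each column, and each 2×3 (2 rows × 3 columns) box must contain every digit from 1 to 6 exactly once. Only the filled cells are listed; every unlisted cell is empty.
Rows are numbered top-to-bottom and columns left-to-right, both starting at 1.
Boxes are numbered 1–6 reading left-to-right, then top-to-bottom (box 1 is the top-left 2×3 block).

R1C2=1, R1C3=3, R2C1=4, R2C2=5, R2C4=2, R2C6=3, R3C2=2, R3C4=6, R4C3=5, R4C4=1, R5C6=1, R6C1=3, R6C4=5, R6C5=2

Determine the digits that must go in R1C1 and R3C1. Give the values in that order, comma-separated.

For R1C1:
  Consider where 2 can go in row 1.
  R1C4 is out (column 4 already has a 2).
  R1C5 is out (column 5 already has a 2).
  R1C6 is out (box 2 already has a 2).
  So the only cell in row 1 that can hold 2 is R1C1.
  So R1C1 = 2.
For R3C1:
  Row 3 already contains {2, 6}.
  Column 1 already contains {3, 4}.
  Its 2×3 block (box 3) already contains {2, 5}.
  The only value from 1–6 not eliminated is 1, so R3C1 = 1.

2,1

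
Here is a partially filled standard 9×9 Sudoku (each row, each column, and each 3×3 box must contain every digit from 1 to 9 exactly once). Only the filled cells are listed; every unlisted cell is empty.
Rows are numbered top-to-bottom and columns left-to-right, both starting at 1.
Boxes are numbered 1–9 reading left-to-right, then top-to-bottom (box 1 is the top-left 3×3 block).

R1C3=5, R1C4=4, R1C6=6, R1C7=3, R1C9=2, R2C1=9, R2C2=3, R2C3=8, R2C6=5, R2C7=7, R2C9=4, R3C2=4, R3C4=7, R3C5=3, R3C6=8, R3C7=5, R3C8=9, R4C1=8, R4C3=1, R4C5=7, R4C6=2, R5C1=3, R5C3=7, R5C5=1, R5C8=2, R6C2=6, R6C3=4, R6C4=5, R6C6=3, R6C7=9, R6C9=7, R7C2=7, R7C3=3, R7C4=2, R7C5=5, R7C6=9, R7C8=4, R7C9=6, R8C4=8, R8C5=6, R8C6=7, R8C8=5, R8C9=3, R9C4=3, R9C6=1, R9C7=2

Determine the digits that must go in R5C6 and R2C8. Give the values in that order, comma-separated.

For R5C6:
  Row 5 already contains {1, 2, 3, 7}.
  Column 6 already contains {1, 2, 3, 5, 6, 7, 8, 9}.
  Its 3×3 block (box 5) already contains {1, 2, 3, 5, 7}.
  The only value from 1–9 not eliminated is 4, so R5C6 = 4.
For R2C8:
  Consider where 6 can go in row 2.
  R2C4 is out (box 2 already has a 6).
  R2C5 is out (column 5 already has a 6).
  So the only cell in row 2 that can hold 6 is R2C8.
  So R2C8 = 6.

4,6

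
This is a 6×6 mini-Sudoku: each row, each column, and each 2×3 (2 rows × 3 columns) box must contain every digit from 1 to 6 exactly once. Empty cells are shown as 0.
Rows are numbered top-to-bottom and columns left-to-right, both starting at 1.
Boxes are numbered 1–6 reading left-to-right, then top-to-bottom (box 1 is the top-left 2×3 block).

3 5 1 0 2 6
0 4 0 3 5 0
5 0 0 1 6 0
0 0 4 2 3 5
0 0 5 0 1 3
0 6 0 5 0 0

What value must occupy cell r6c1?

Cell r6c1 itself could take any of {1, 2, 4} by direct elimination.
Consider where 1 can go in box 5.
r5c1 is out (row 5 already has a 1).
r5c2 is out (row 5 already has a 1).
r6c3 is out (column 3 already has a 1).
So the only cell in box 5 that can hold 1 is r6c1.
Therefore r6c1 = 1.

1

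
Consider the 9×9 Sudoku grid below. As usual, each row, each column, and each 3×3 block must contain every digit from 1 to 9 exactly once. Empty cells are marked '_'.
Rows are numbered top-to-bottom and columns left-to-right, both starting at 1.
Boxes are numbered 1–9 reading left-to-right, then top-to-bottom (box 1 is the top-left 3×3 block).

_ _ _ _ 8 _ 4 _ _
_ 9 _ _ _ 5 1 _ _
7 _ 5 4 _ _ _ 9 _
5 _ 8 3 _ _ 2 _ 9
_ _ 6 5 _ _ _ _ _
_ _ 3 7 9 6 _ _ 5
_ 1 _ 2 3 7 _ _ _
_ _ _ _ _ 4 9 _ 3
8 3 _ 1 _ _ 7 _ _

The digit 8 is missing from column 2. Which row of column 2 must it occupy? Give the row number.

Consider where 8 can go in column 2.
R1C2 is out (row 1 already has a 8).
R4C2 is out (row 4 already has a 8).
R5C2 is out (box 4 already has a 8).
R6C2 is out (box 4 already has a 8).
R8C2 is out (box 7 already has a 8).
So the only cell in column 2 that can hold 8 is R3C2.
That is row 3.

3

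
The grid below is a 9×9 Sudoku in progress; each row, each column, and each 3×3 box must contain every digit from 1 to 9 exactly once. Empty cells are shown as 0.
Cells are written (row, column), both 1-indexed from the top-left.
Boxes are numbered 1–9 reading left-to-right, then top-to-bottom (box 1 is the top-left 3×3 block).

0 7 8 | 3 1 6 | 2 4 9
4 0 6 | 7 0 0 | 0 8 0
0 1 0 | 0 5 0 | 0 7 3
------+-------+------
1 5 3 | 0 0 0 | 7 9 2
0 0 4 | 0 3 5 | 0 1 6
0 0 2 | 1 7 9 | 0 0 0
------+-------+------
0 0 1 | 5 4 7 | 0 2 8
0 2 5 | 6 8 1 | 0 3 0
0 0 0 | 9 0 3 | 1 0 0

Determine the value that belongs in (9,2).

4

Cell (9,2) itself could take any of {4, 6, 8} by direct elimination.
Consider where 4 can go in column 2.
(2,2) is out (row 2 already has a 4).
(5,2) is out (row 5 already has a 4).
(6,2) is out (box 4 already has a 4).
(7,2) is out (row 7 already has a 4).
So the only cell in column 2 that can hold 4 is (9,2).
Therefore (9,2) = 4.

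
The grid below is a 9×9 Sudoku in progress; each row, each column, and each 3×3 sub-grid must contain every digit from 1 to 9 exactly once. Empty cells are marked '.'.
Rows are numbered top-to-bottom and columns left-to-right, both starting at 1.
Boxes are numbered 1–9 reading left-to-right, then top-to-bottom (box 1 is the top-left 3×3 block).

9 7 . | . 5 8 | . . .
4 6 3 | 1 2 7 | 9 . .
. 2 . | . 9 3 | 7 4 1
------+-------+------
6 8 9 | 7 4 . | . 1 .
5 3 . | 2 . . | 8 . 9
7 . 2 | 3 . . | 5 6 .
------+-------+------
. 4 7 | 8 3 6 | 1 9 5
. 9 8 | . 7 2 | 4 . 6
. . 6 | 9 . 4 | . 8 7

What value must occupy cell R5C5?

Cell R5C5 itself could take any of {1, 6} by direct elimination.
Consider where 6 can go in row 5.
R5C3 is out (column 3 already has a 6).
R5C6 is out (column 6 already has a 6).
R5C8 is out (column 8 already has a 6).
So the only cell in row 5 that can hold 6 is R5C5.
Therefore R5C5 = 6.

6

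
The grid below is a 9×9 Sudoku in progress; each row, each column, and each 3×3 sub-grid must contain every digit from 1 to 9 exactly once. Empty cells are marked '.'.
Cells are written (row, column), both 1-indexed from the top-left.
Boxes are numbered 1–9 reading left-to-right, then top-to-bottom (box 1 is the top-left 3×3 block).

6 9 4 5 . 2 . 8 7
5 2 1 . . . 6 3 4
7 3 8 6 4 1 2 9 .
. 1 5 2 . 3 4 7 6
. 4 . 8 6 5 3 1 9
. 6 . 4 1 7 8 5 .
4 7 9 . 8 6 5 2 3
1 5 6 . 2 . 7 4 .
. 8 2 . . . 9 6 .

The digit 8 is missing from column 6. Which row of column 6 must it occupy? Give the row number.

Consider where 8 can go in column 6.
(8,6) is out (box 8 already has a 8).
(9,6) is out (row 9 already has a 8).
So the only cell in column 6 that can hold 8 is (2,6).
That is row 2.

2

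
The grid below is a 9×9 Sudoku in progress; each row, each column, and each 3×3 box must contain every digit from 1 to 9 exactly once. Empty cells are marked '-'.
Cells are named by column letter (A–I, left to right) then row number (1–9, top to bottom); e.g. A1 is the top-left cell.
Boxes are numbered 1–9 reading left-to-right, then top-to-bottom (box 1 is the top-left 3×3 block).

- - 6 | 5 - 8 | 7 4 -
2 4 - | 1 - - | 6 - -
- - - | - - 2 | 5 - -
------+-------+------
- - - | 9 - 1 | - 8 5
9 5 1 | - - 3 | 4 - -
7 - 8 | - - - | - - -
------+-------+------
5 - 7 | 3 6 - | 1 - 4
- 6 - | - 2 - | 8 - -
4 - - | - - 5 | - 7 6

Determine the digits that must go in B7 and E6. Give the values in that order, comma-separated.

For B7:
  Consider where 8 can go in row 7.
  F7 is out (column F already has a 8).
  H7 is out (column H already has a 8).
  So the only cell in row 7 that can hold 8 is B7.
  So B7 = 8.
For E6:
  Consider where 5 can go in column E.
  E1 is out (row 1 already has a 5). E2 is out (box 2 already has a 5). E3 is out (row 3 already has a 5). E4 is out (row 4 already has a 5). The remaining empty cells in column E are similarly blocked.
  So the only cell in column E that can hold 5 is E6.
  So E6 = 5.

8,5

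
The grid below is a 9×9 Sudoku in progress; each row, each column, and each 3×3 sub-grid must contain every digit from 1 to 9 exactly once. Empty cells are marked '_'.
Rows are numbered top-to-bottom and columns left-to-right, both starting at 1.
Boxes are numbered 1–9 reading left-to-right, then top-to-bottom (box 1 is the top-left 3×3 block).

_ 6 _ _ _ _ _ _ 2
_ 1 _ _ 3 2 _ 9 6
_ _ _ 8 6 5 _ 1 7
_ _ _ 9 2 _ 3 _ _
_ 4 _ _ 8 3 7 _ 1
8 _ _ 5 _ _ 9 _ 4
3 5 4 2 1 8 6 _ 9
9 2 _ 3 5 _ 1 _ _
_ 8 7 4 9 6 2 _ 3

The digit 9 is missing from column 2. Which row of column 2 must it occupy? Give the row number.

Consider where 9 can go in column 2.
R4C2 is out (row 4 already has a 9).
R6C2 is out (row 6 already has a 9).
So the only cell in column 2 that can hold 9 is R3C2.
That is row 3.

3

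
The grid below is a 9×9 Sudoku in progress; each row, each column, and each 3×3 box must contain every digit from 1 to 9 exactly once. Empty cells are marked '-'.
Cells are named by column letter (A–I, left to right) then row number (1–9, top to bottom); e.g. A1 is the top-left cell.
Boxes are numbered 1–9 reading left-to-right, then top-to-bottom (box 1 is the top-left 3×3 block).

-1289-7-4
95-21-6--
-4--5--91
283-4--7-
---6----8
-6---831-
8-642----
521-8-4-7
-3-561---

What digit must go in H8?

Cell H8 itself could take any of {3, 6} by direct elimination.
Consider where 6 can go in box 9.
G7 is out (row 7 already has a 6). H7 is out (row 7 already has a 6). I7 is out (row 7 already has a 6). G9 is out (row 9 already has a 6). The remaining empty cells in box 9 are similarly blocked.
So the only cell in box 9 that can hold 6 is H8.
Therefore H8 = 6.

6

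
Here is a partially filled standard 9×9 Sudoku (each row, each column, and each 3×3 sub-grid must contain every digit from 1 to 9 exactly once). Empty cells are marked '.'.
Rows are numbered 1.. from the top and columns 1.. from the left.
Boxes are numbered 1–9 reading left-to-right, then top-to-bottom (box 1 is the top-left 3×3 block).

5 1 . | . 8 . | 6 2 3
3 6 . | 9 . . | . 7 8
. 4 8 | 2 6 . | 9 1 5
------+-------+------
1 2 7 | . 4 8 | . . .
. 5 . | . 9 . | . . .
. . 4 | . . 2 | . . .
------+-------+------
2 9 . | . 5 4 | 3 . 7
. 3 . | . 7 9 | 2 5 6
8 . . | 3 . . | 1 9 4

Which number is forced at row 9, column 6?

Row 9 already contains {1, 3, 4, 8, 9}.
Column 6 already contains {2, 4, 8, 9}.
Its 3×3 block (box 8) already contains {3, 4, 5, 7, 9}.
The only value from 1–9 not eliminated is 6, so row 9, column 6 = 6.

6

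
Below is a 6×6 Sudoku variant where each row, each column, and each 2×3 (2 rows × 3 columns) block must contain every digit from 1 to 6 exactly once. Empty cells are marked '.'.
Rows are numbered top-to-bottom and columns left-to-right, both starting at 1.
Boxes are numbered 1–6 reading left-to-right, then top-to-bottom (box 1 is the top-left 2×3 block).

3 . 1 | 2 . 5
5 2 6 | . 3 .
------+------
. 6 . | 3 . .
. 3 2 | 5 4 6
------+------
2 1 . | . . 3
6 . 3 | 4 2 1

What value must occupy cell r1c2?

Row 1 already contains {1, 2, 3, 5}.
Column 2 already contains {1, 2, 3, 6}.
Its 2×3 block (box 1) already contains {1, 2, 3, 5, 6}.
The only value from 1–6 not eliminated is 4, so r1c2 = 4.

4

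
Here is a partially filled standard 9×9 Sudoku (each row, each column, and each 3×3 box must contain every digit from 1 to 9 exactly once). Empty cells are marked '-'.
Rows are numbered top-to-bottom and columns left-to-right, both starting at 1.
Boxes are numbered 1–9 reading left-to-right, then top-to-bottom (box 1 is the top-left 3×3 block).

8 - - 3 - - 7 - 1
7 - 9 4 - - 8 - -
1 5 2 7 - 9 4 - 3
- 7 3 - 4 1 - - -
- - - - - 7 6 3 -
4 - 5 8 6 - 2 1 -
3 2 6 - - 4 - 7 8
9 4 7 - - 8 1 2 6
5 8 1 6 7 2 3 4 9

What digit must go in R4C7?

9

Cell R4C7 itself could take any of {5, 9} by direct elimination.
Consider where 9 can go in column 7.
R7C7 is out (box 9 already has a 9).
So the only cell in column 7 that can hold 9 is R4C7.
Therefore R4C7 = 9.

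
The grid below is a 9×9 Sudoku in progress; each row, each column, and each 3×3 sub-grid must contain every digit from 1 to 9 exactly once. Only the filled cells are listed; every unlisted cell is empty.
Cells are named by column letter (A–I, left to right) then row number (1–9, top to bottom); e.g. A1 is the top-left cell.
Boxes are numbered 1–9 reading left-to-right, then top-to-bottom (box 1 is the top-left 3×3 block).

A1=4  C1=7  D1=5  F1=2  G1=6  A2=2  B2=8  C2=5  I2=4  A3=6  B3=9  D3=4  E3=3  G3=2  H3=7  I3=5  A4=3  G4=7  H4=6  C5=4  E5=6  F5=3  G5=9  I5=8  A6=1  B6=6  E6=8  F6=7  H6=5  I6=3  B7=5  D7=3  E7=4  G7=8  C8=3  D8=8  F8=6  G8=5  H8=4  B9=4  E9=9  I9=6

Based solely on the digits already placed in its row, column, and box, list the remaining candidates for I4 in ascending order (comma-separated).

Row 4 already contains {3, 6, 7}.
Column I already contains {3, 4, 5, 6, 8}.
Its 3×3 block (box 6) already contains {3, 5, 6, 7, 8, 9}.
Removing those from 1–9 leaves {1, 2} as the candidates for I4.

1,2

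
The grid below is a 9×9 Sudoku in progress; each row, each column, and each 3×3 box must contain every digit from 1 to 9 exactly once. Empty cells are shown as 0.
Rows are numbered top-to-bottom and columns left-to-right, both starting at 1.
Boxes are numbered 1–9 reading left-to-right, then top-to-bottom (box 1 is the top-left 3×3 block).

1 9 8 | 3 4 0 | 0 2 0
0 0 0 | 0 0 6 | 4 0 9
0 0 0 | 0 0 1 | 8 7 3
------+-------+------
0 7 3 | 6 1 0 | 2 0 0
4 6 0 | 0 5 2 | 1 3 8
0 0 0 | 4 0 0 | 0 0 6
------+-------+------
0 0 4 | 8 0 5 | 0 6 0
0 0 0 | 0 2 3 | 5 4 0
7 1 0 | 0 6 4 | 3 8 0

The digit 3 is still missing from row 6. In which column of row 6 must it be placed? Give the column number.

5

Consider where 3 can go in row 6.
r6c1 is out (box 4 already has a 3). r6c2 is out (box 4 already has a 3). r6c3 is out (column 3 already has a 3). r6c6 is out (column 6 already has a 3). The remaining empty cells in row 6 are similarly blocked.
So the only cell in row 6 that can hold 3 is r6c5.
That is column 5.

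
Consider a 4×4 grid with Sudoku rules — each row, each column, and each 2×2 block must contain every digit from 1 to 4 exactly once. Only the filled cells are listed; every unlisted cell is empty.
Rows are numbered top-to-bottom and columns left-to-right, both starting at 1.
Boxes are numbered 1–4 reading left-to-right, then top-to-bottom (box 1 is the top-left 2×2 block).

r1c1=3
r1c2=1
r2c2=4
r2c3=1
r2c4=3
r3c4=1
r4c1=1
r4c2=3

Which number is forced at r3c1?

4

Cell r3c1 itself could take any of {2, 4} by direct elimination.
Consider where 4 can go in column 1.
r2c1 is out (row 2 already has a 4).
So the only cell in column 1 that can hold 4 is r3c1.
Therefore r3c1 = 4.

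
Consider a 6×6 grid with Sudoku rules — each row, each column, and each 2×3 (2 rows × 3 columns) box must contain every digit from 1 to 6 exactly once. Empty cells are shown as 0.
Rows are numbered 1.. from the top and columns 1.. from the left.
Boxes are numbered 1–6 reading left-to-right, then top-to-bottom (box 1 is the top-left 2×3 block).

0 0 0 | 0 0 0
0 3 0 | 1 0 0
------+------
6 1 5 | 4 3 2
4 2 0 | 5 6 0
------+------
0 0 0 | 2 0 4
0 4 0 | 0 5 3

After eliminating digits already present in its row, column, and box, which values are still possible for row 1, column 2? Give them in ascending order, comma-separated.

5,6

Row 1 already contains {}.
Column 2 already contains {1, 2, 3, 4}.
Its 2×3 block (box 1) already contains {3}.
Removing those from 1–6 leaves {5, 6} as the candidates for row 1, column 2.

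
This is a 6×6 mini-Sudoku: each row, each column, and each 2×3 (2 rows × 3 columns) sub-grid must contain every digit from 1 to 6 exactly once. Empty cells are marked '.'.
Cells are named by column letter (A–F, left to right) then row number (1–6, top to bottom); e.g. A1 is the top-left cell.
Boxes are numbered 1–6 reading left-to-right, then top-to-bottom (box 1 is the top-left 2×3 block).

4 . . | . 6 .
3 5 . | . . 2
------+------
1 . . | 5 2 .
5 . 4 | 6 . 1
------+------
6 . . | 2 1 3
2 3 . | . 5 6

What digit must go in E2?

4

Row 2 already contains {2, 3, 5}.
Column E already contains {1, 2, 5, 6}.
Its 2×3 block (box 2) already contains {2, 6}.
The only value from 1–6 not eliminated is 4, so E2 = 4.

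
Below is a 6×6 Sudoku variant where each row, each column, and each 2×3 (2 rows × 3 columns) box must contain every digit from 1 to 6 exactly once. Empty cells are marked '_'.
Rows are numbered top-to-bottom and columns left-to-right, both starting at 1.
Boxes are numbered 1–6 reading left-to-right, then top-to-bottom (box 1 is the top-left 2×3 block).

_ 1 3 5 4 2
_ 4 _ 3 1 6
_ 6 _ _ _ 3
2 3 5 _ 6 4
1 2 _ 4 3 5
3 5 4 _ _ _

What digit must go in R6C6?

Row 6 already contains {3, 4, 5}.
Column 6 already contains {2, 3, 4, 5, 6}.
Its 2×3 block (box 6) already contains {3, 4, 5}.
The only value from 1–6 not eliminated is 1, so R6C6 = 1.

1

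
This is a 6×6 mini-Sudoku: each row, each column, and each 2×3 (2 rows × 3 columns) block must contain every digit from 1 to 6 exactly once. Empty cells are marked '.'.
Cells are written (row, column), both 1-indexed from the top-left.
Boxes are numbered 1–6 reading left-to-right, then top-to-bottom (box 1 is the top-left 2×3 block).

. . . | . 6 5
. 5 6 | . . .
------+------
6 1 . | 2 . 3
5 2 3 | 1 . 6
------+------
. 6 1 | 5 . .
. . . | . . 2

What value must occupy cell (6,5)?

Cell (6,5) itself could take any of {1, 3, 4} by direct elimination.
Consider where 1 can go in row 6.
(6,1) is out (box 5 already has a 1).
(6,2) is out (column 2 already has a 1).
(6,3) is out (column 3 already has a 1).
(6,4) is out (column 4 already has a 1).
So the only cell in row 6 that can hold 1 is (6,5).
Therefore (6,5) = 1.

1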